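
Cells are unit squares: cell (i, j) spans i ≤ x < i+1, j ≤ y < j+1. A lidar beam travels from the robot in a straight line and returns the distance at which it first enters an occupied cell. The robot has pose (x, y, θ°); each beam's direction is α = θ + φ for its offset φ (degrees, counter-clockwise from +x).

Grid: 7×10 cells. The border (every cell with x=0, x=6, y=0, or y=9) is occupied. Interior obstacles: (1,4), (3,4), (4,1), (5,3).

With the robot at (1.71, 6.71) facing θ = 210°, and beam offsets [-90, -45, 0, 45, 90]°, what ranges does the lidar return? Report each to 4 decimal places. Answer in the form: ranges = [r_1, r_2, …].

beam 1: φ=-90°, α=120°
  d=(-0.5000,0.8660)  start (1,6)  tX=1.4200 tY=0.3349  stride 1/|dx|=2.0000 1/|dy|=1.1547
    cross y-line → (1,7), t=0.3349
    cross x-line → (0,7), t=1.4200 (wall)
  → r_1 = 1.4200
beam 2: φ=-45°, α=165°
  d=(-0.9659,0.2588)  start (1,6)  tX=0.7350 tY=1.1205  stride 1/|dx|=1.0353 1/|dy|=3.8637
    cross x-line → (0,6), t=0.7350 (wall)
  → r_2 = 0.7350
beam 3: φ=0°, α=210°
  d=(-0.8660,-0.5000)  start (1,6)  tX=0.8198 tY=1.4200  stride 1/|dx|=1.1547 1/|dy|=2.0000
    cross x-line → (0,6), t=0.8198 (wall)
  → r_3 = 0.8198
beam 4: φ=45°, α=255°
  d=(-0.2588,-0.9659)  start (1,6)  tX=2.7432 tY=0.7350  stride 1/|dx|=3.8637 1/|dy|=1.0353
    cross y-line → (1,5), t=0.7350
    cross y-line → (1,4), t=1.7703 (wall)
  → r_4 = 1.7703
beam 5: φ=90°, α=300°
  d=(0.5000,-0.8660)  start (1,6)  tX=0.5800 tY=0.8198  stride 1/|dx|=2.0000 1/|dy|=1.1547
    cross x-line → (2,6), t=0.5800
    cross y-line → (2,5), t=0.8198
    cross y-line → (2,4), t=1.9745
    cross x-line → (3,4), t=2.5800 (wall)
  → r_5 = 2.5800

ranges = [1.4200, 0.7350, 0.8198, 1.7703, 2.5800]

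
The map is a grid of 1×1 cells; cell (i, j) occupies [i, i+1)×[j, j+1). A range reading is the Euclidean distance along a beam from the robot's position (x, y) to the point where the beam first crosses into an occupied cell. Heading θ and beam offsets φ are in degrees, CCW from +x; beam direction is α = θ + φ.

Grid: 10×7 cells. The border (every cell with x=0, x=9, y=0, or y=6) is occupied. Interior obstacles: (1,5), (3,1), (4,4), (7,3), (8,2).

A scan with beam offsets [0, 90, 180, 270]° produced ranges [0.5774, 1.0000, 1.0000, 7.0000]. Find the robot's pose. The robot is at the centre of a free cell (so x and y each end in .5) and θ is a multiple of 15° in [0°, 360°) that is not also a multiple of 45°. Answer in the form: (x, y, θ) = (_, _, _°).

(x, y, θ) = (7.5, 1.5, 240°)

The pose lattice has 35·16 = 560 candidates. Test each by forward raycasting.
  (1.5, 3.5, 285°): beam 1 = 2.5882 ≠ 0.5774 ✗
  (1.5, 3.5, 15°): beam 1 = 2.5882 ≠ 0.5774 ✗
  (1.5, 2.5, 300°): beam 1 = 1.7321 ≠ 0.5774 ✗
  (6.5, 4.5, 165°): beam 1 = 1.5529 ≠ 0.5774 ✗
  …
  (7.5, 1.5, 240°): r_1=0.5774, r_2=1.0000, r_3=1.0000, r_4=7.0000 — all match ✓
No second candidate reproduces the full scan.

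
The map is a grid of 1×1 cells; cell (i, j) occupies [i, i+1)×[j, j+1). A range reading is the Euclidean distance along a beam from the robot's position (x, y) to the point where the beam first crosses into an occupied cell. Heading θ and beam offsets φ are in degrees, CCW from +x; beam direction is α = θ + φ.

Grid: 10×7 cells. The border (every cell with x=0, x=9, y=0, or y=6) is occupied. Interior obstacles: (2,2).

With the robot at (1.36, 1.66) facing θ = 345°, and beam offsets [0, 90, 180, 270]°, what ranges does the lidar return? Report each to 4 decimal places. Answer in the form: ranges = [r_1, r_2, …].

ranges = [2.5500, 4.4931, 0.3727, 0.6833]

beam 1: φ=0°, α=345°
  d=(0.9659,-0.2588)  start (1,1)  tX=0.6626 tY=2.5500  stride 1/|dx|=1.0353 1/|dy|=3.8637
    cross x-line → (2,1), t=0.6626
    cross x-line → (3,1), t=1.6979
    cross y-line → (3,0), t=2.5500 (wall)
  → r_1 = 2.5500
beam 2: φ=90°, α=75°
  d=(0.2588,0.9659)  start (1,1)  tX=2.4728 tY=0.3520  stride 1/|dx|=3.8637 1/|dy|=1.0353
    cross y-line → (1,2), t=0.3520
    cross y-line → (1,3), t=1.3873
    cross y-line → (1,4), t=2.4225
    cross x-line → (2,4), t=2.4728
    cross y-line → (2,5), t=3.4578
    cross y-line → (2,6), t=4.4931 (wall)
  → r_2 = 4.4931
beam 3: φ=180°, α=165°
  d=(-0.9659,0.2588)  start (1,1)  tX=0.3727 tY=1.3137  stride 1/|dx|=1.0353 1/|dy|=3.8637
    cross x-line → (0,1), t=0.3727 (wall)
  → r_3 = 0.3727
beam 4: φ=270°, α=255°
  d=(-0.2588,-0.9659)  start (1,1)  tX=1.3909 tY=0.6833  stride 1/|dx|=3.8637 1/|dy|=1.0353
    cross y-line → (1,0), t=0.6833 (wall)
  → r_4 = 0.6833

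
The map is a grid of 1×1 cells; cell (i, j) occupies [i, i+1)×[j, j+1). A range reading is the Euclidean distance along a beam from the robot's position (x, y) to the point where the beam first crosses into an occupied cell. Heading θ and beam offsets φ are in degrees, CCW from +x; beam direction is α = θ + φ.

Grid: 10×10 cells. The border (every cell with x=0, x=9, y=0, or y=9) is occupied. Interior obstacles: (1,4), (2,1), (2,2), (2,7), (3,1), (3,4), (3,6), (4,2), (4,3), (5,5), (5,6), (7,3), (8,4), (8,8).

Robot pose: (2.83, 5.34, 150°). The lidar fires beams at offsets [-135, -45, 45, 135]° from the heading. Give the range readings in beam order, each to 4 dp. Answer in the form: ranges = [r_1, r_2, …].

ranges = [2.2465, 1.7186, 1.3137, 0.6568]

beam 1: φ=-135°, α=15°
  d=(0.9659,0.2588)  start (2,5)  tX=0.1760 tY=2.5500  stride 1/|dx|=1.0353 1/|dy|=3.8637
    cross x-line → (3,5), t=0.1760
    cross x-line → (4,5), t=1.2113
    cross x-line → (5,5), t=2.2465 (wall)
  → r_1 = 2.2465
beam 2: φ=-45°, α=105°
  d=(-0.2588,0.9659)  start (2,5)  tX=3.2069 tY=0.6833  stride 1/|dx|=3.8637 1/|dy|=1.0353
    cross y-line → (2,6), t=0.6833
    cross y-line → (2,7), t=1.7186 (wall)
  → r_2 = 1.7186
beam 3: φ=45°, α=195°
  d=(-0.9659,-0.2588)  start (2,5)  tX=0.8593 tY=1.3137  stride 1/|dx|=1.0353 1/|dy|=3.8637
    cross x-line → (1,5), t=0.8593
    cross y-line → (1,4), t=1.3137 (wall)
  → r_3 = 1.3137
beam 4: φ=135°, α=285°
  d=(0.2588,-0.9659)  start (2,5)  tX=0.6568 tY=0.3520  stride 1/|dx|=3.8637 1/|dy|=1.0353
    cross y-line → (2,4), t=0.3520
    cross x-line → (3,4), t=0.6568 (wall)
  → r_4 = 0.6568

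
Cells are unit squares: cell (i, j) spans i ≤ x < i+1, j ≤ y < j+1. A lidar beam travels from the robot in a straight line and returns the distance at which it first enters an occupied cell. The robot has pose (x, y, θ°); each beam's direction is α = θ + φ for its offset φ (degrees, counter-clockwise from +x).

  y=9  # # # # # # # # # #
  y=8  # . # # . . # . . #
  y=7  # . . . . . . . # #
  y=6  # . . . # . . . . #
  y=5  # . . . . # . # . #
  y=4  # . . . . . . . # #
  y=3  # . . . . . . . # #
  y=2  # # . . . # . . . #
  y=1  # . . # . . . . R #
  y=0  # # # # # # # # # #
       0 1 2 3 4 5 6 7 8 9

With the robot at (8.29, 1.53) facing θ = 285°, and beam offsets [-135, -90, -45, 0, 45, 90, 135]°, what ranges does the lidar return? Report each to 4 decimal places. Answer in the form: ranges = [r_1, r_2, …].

beam 1: φ=-135°, α=150°
  d=(-0.8660,0.5000)  start (8,1)  tX=0.3349 tY=0.9400  stride 1/|dx|=1.1547 1/|dy|=2.0000
    cross x-line → (7,1), t=0.3349
    cross y-line → (7,2), t=0.9400
    cross x-line → (6,2), t=1.4896
    cross x-line → (5,2), t=2.6443 (wall)
  → r_1 = 2.6443
beam 2: φ=-90°, α=195°
  d=(-0.9659,-0.2588)  start (8,1)  tX=0.3002 tY=2.0478  stride 1/|dx|=1.0353 1/|dy|=3.8637
    cross x-line → (7,1), t=0.3002
    cross x-line → (6,1), t=1.3355
    cross y-line → (6,0), t=2.0478 (wall)
  → r_2 = 2.0478
beam 3: φ=-45°, α=240°
  d=(-0.5000,-0.8660)  start (8,1)  tX=0.5800 tY=0.6120  stride 1/|dx|=2.0000 1/|dy|=1.1547
    cross x-line → (7,1), t=0.5800
    cross y-line → (7,0), t=0.6120 (wall)
  → r_3 = 0.6120
beam 4: φ=0°, α=285°
  d=(0.2588,-0.9659)  start (8,1)  tX=2.7432 tY=0.5487  stride 1/|dx|=3.8637 1/|dy|=1.0353
    cross y-line → (8,0), t=0.5487 (wall)
  → r_4 = 0.5487
beam 5: φ=45°, α=330°
  d=(0.8660,-0.5000)  start (8,1)  tX=0.8198 tY=1.0600  stride 1/|dx|=1.1547 1/|dy|=2.0000
    cross x-line → (9,1), t=0.8198 (wall)
  → r_5 = 0.8198
beam 6: φ=90°, α=15°
  d=(0.9659,0.2588)  start (8,1)  tX=0.7350 tY=1.8159  stride 1/|dx|=1.0353 1/|dy|=3.8637
    cross x-line → (9,1), t=0.7350 (wall)
  → r_6 = 0.7350
beam 7: φ=135°, α=60°
  d=(0.5000,0.8660)  start (8,1)  tX=1.4200 tY=0.5427  stride 1/|dx|=2.0000 1/|dy|=1.1547
    cross y-line → (8,2), t=0.5427
    cross x-line → (9,2), t=1.4200 (wall)
  → r_7 = 1.4200

ranges = [2.6443, 2.0478, 0.6120, 0.5487, 0.8198, 0.7350, 1.4200]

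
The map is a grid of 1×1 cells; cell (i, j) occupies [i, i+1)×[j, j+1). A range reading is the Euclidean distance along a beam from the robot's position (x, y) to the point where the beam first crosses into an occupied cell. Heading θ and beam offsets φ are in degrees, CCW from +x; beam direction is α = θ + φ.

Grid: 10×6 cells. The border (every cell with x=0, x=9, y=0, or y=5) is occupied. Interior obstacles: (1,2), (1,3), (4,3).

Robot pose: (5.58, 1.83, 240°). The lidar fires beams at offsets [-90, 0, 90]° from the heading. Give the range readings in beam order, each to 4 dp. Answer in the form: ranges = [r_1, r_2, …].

ranges = [4.1338, 0.9584, 1.6600]

beam 1: φ=-90°, α=150°
  dir = (cos 150°, sin 150°) = (-0.8660, 0.5000); from cell (5,1)
  next x-line at t=0.6697, next y-line at t=0.3400; Δt_x=1.1547, Δt_y=2.0000
    y: enter (5,2) at t=0.3400
    x: enter (4,2) at t=0.6697
    x: enter (3,2) at t=1.8244
    y: enter (3,3) at t=2.3400
    x: enter (2,3) at t=2.9791
    x: enter (1,3) at t=4.1338 ← occupied
  → r_1 = 4.1338
beam 2: φ=0°, α=240°
  dir = (cos 240°, sin 240°) = (-0.5000, -0.8660); from cell (5,1)
  next x-line at t=1.1600, next y-line at t=0.9584; Δt_x=2.0000, Δt_y=1.1547
    y: enter (5,0) at t=0.9584 ← occupied
  → r_2 = 0.9584
beam 3: φ=90°, α=330°
  dir = (cos 330°, sin 330°) = (0.8660, -0.5000); from cell (5,1)
  next x-line at t=0.4850, next y-line at t=1.6600; Δt_x=1.1547, Δt_y=2.0000
    x: enter (6,1) at t=0.4850
    x: enter (7,1) at t=1.6397
    y: enter (7,0) at t=1.6600 ← occupied
  → r_3 = 1.6600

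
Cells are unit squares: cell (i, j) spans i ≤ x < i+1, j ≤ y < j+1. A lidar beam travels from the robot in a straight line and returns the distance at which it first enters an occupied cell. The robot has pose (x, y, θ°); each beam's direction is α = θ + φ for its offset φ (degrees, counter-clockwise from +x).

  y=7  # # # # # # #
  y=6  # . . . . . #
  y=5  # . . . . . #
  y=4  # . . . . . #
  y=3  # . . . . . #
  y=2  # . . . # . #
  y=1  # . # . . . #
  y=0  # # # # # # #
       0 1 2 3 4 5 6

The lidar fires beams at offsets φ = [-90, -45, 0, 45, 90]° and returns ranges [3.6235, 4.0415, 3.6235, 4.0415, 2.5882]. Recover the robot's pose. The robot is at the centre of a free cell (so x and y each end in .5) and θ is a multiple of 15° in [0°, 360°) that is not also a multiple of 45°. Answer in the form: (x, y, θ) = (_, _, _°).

(x, y, θ) = (2.5, 4.5, 345°)

Enumerate (i+0.5, j+0.5, θ) over the 28 free cells and 16 admissible headings. For each, cast all 5 beams and compare to the given ranges.
  (1.5, 6.5, 240°): beam 1 = 0.5774 ≠ 3.6235 ✗
  (4.5, 4.5, 105°): beam 1 = 1.5529 ≠ 3.6235 ✗
  (1.5, 2.5, 255°): beam 1 = 0.5176 ≠ 3.6235 ✗
  (1.5, 6.5, 330°): beam 1 = 1.0000 ≠ 3.6235 ✗
  …
  (2.5, 4.5, 345°): r_1=3.6235, r_2=4.0415, r_3=3.6235, r_4=4.0415, r_5=2.5882 — all match ✓
No second candidate reproduces the full scan.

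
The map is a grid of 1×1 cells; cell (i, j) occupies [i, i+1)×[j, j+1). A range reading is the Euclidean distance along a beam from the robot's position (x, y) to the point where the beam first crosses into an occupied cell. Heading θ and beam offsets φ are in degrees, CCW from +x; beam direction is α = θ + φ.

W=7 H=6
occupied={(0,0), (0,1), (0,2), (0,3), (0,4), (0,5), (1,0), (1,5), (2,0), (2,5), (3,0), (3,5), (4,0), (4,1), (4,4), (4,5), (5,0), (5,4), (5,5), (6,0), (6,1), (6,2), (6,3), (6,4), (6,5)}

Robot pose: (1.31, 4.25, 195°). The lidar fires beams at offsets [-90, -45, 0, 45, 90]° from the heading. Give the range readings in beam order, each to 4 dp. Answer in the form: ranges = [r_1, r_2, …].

beam 1: φ=-90°, α=105°
  d=(-0.2588,0.9659)  start (1,4)  tX=1.1977 tY=0.7765  stride 1/|dx|=3.8637 1/|dy|=1.0353
    cross y-line → (1,5), t=0.7765 (wall)
  → r_1 = 0.7765
beam 2: φ=-45°, α=150°
  d=(-0.8660,0.5000)  start (1,4)  tX=0.3580 tY=1.5000  stride 1/|dx|=1.1547 1/|dy|=2.0000
    cross x-line → (0,4), t=0.3580 (wall)
  → r_2 = 0.3580
beam 3: φ=0°, α=195°
  d=(-0.9659,-0.2588)  start (1,4)  tX=0.3209 tY=0.9659  stride 1/|dx|=1.0353 1/|dy|=3.8637
    cross x-line → (0,4), t=0.3209 (wall)
  → r_3 = 0.3209
beam 4: φ=45°, α=240°
  d=(-0.5000,-0.8660)  start (1,4)  tX=0.6200 tY=0.2887  stride 1/|dx|=2.0000 1/|dy|=1.1547
    cross y-line → (1,3), t=0.2887
    cross x-line → (0,3), t=0.6200 (wall)
  → r_4 = 0.6200
beam 5: φ=90°, α=285°
  d=(0.2588,-0.9659)  start (1,4)  tX=2.6660 tY=0.2588  stride 1/|dx|=3.8637 1/|dy|=1.0353
    cross y-line → (1,3), t=0.2588
    cross y-line → (1,2), t=1.2941
    cross y-line → (1,1), t=2.3294
    cross x-line → (2,1), t=2.6660
    cross y-line → (2,0), t=3.3646 (wall)
  → r_5 = 3.3646

ranges = [0.7765, 0.3580, 0.3209, 0.6200, 3.3646]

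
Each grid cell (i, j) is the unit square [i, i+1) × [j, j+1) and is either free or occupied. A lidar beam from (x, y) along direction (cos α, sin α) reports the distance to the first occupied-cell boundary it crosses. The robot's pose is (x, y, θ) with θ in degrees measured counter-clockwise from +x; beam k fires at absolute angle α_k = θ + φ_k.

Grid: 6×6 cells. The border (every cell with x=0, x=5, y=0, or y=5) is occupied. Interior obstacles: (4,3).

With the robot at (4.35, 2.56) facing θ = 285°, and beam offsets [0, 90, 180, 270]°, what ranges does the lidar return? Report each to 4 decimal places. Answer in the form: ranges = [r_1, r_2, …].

beam 1: φ=0°, α=285°
  cosα=0.2588 sinα=-0.9659 | (4,2) | tMaxX 2.5114 tMaxY 0.5798 | tΔX 3.8637 tΔY 1.0353
    t=0.5798 [y] (4,1)
    t=1.6150 [y] (4,0) — stop
  → r_1 = 1.6150
beam 2: φ=90°, α=15°
  cosα=0.9659 sinα=0.2588 | (4,2) | tMaxX 0.6729 tMaxY 1.7000 | tΔX 1.0353 tΔY 3.8637
    t=0.6729 [x] (5,2) — stop
  → r_2 = 0.6729
beam 3: φ=180°, α=105°
  cosα=-0.2588 sinα=0.9659 | (4,2) | tMaxX 1.3523 tMaxY 0.4555 | tΔX 3.8637 tΔY 1.0353
    t=0.4555 [y] (4,3) — stop
  → r_3 = 0.4555
beam 4: φ=270°, α=195°
  cosα=-0.9659 sinα=-0.2588 | (4,2) | tMaxX 0.3623 tMaxY 2.1637 | tΔX 1.0353 tΔY 3.8637
    t=0.3623 [x] (3,2)
    t=1.3976 [x] (2,2)
    t=2.1637 [y] (2,1)
    t=2.4329 [x] (1,1)
    t=3.4682 [x] (0,1) — stop
  → r_4 = 3.4682

ranges = [1.6150, 0.6729, 0.4555, 3.4682]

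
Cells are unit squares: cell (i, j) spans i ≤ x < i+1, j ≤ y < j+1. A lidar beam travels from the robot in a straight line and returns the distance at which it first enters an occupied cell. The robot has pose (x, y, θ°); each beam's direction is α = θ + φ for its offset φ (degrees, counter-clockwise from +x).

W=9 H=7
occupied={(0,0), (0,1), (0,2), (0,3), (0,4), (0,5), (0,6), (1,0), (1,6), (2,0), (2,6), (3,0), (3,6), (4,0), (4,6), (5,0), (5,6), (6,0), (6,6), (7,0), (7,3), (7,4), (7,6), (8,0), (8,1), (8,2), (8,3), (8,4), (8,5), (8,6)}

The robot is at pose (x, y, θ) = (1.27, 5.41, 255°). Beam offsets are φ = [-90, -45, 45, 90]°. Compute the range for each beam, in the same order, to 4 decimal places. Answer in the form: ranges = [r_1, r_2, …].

beam 1: φ=-90°, α=165°
  dir = (cos 165°, sin 165°) = (-0.9659, 0.2588); from cell (1,5)
  next x-line at t=0.2795, next y-line at t=2.2796; Δt_x=1.0353, Δt_y=3.8637
    x: enter (0,5) at t=0.2795 ← occupied
  → r_1 = 0.2795
beam 2: φ=-45°, α=210°
  dir = (cos 210°, sin 210°) = (-0.8660, -0.5000); from cell (1,5)
  next x-line at t=0.3118, next y-line at t=0.8200; Δt_x=1.1547, Δt_y=2.0000
    x: enter (0,5) at t=0.3118 ← occupied
  → r_2 = 0.3118
beam 3: φ=45°, α=300°
  dir = (cos 300°, sin 300°) = (0.5000, -0.8660); from cell (1,5)
  next x-line at t=1.4600, next y-line at t=0.4734; Δt_x=2.0000, Δt_y=1.1547
    y: enter (1,4) at t=0.4734
    x: enter (2,4) at t=1.4600
    y: enter (2,3) at t=1.6281
    y: enter (2,2) at t=2.7828
    x: enter (3,2) at t=3.4600
    y: enter (3,1) at t=3.9375
    y: enter (3,0) at t=5.0922 ← occupied
  → r_3 = 5.0922
beam 4: φ=90°, α=345°
  dir = (cos 345°, sin 345°) = (0.9659, -0.2588); from cell (1,5)
  next x-line at t=0.7558, next y-line at t=1.5841; Δt_x=1.0353, Δt_y=3.8637
    x: enter (2,5) at t=0.7558
    y: enter (2,4) at t=1.5841
    x: enter (3,4) at t=1.7910
    x: enter (4,4) at t=2.8263
    x: enter (5,4) at t=3.8616
    x: enter (6,4) at t=4.8969
    y: enter (6,3) at t=5.4478
    x: enter (7,3) at t=5.9321 ← occupied
  → r_4 = 5.9321

ranges = [0.2795, 0.3118, 5.0922, 5.9321]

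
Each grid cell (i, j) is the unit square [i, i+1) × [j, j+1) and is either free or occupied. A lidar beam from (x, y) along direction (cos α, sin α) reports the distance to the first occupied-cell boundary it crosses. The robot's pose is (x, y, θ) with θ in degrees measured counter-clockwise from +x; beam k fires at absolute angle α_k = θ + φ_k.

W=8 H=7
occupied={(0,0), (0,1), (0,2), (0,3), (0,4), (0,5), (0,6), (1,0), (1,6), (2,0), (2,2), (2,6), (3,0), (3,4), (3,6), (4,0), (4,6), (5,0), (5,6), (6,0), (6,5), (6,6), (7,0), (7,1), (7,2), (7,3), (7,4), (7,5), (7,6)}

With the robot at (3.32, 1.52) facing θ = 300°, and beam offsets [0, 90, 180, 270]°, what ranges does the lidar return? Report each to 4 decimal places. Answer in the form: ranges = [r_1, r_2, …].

beam 1: φ=0°, α=300°
  cosα=0.5000 sinα=-0.8660 | (3,1) | tMaxX 1.3600 tMaxY 0.6004 | tΔX 2.0000 tΔY 1.1547
    t=0.6004 [y] (3,0) — stop
  → r_1 = 0.6004
beam 2: φ=90°, α=30°
  cosα=0.8660 sinα=0.5000 | (3,1) | tMaxX 0.7852 tMaxY 0.9600 | tΔX 1.1547 tΔY 2.0000
    t=0.7852 [x] (4,1)
    t=0.9600 [y] (4,2)
    t=1.9399 [x] (5,2)
    t=2.9600 [y] (5,3)
    t=3.0946 [x] (6,3)
    t=4.2493 [x] (7,3) — stop
  → r_2 = 4.2493
beam 3: φ=180°, α=120°
  cosα=-0.5000 sinα=0.8660 | (3,1) | tMaxX 0.6400 tMaxY 0.5543 | tΔX 2.0000 tΔY 1.1547
    t=0.5543 [y] (3,2)
    t=0.6400 [x] (2,2) — stop
  → r_3 = 0.6400
beam 4: φ=270°, α=210°
  cosα=-0.8660 sinα=-0.5000 | (3,1) | tMaxX 0.3695 tMaxY 1.0400 | tΔX 1.1547 tΔY 2.0000
    t=0.3695 [x] (2,1)
    t=1.0400 [y] (2,0) — stop
  → r_4 = 1.0400

ranges = [0.6004, 4.2493, 0.6400, 1.0400]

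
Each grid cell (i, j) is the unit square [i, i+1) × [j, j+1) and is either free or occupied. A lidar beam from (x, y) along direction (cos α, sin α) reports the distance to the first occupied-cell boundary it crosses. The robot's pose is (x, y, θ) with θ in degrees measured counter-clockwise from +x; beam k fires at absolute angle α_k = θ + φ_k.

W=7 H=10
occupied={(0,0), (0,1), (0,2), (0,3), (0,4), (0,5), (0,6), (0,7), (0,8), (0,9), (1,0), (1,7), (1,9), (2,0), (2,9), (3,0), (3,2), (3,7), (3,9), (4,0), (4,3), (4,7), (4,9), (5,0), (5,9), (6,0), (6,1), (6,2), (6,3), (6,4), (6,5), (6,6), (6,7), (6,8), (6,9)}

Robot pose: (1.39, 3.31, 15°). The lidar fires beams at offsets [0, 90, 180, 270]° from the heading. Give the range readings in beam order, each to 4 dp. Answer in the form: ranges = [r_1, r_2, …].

ranges = [4.7726, 1.5068, 0.4038, 2.3915]

beam 1: φ=0°, α=15°
  direction (0.9659, 0.2588); cell (1,3); t to first gridline: x 0.6315, y 2.6660 (then +1.0353 / +3.8637)
    (2,3) via x @ 0.6315
    (3,3) via x @ 1.6668
    (3,4) via y @ 2.6660
    (4,4) via x @ 2.7021
    (5,4) via x @ 3.7373
    (6,4) via x @ 4.7726  # hit
  → r_1 = 4.7726
beam 2: φ=90°, α=105°
  direction (-0.2588, 0.9659); cell (1,3); t to first gridline: x 1.5068, y 0.7143 (then +3.8637 / +1.0353)
    (1,4) via y @ 0.7143
    (0,4) via x @ 1.5068  # hit
  → r_2 = 1.5068
beam 3: φ=180°, α=195°
  direction (-0.9659, -0.2588); cell (1,3); t to first gridline: x 0.4038, y 1.1977 (then +1.0353 / +3.8637)
    (0,3) via x @ 0.4038  # hit
  → r_3 = 0.4038
beam 4: φ=270°, α=285°
  direction (0.2588, -0.9659); cell (1,3); t to first gridline: x 2.3569, y 0.3209 (then +3.8637 / +1.0353)
    (1,2) via y @ 0.3209
    (1,1) via y @ 1.3562
    (2,1) via x @ 2.3569
    (2,0) via y @ 2.3915  # hit
  → r_4 = 2.3915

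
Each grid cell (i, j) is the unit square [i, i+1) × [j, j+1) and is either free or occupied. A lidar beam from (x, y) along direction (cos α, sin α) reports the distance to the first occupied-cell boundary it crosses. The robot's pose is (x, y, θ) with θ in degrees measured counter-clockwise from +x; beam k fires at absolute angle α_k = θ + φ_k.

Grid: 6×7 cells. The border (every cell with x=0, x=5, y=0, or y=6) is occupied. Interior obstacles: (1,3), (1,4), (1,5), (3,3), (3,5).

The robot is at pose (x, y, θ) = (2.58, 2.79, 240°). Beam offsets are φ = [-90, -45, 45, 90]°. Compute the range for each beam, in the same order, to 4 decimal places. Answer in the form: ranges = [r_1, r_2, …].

ranges = [0.6697, 1.6357, 1.8531, 2.7944]

beam 1: φ=-90°, α=150°
  direction (-0.8660, 0.5000); cell (2,2); t to first gridline: x 0.6697, y 0.4200 (then +1.1547 / +2.0000)
    (2,3) via y @ 0.4200
    (1,3) via x @ 0.6697  # hit
  → r_1 = 0.6697
beam 2: φ=-45°, α=195°
  direction (-0.9659, -0.2588); cell (2,2); t to first gridline: x 0.6005, y 3.0523 (then +1.0353 / +3.8637)
    (1,2) via x @ 0.6005
    (0,2) via x @ 1.6357  # hit
  → r_2 = 1.6357
beam 3: φ=45°, α=285°
  direction (0.2588, -0.9659); cell (2,2); t to first gridline: x 1.6228, y 0.8179 (then +3.8637 / +1.0353)
    (2,1) via y @ 0.8179
    (3,1) via x @ 1.6228
    (3,0) via y @ 1.8531  # hit
  → r_3 = 1.8531
beam 4: φ=90°, α=330°
  direction (0.8660, -0.5000); cell (2,2); t to first gridline: x 0.4850, y 1.5800 (then +1.1547 / +2.0000)
    (3,2) via x @ 0.4850
    (3,1) via y @ 1.5800
    (4,1) via x @ 1.6397
    (5,1) via x @ 2.7944  # hit
  → r_4 = 2.7944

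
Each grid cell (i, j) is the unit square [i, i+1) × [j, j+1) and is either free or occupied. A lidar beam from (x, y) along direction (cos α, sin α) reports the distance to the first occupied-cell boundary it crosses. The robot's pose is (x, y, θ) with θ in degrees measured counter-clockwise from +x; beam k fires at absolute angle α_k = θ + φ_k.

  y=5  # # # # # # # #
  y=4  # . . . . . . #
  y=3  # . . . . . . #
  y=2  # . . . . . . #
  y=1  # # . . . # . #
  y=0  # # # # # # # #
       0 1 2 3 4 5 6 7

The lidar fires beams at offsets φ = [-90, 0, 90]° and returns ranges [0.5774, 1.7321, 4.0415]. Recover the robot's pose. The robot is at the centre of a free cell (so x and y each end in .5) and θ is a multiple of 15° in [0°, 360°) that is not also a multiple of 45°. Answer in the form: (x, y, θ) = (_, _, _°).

Enumerate (i+0.5, j+0.5, θ) over the 22 free cells and 16 admissible headings. For each, cast all 3 beams and compare to the given ranges.
  (1.5, 2.5, 30°): beam 2 = 5.0000 ≠ 1.7321 ✗
  (2.5, 3.5, 255°): beam 1 = 1.5529 ≠ 0.5774 ✗
  (6.5, 4.5, 60°): beam 2 = 0.5774 ≠ 1.7321 ✗
  (2.5, 2.5, 330°): beam 1 = 1.0000 ≠ 0.5774 ✗
  (1.5, 3.5, 210°): beam 1 = 1.0000 ≠ 0.5774 ✗
  …
  (2.5, 4.5, 210°): r_1=0.5774, r_2=1.7321, r_3=4.0415 — all match ✓
Unique over the lattice → pose = (2.5, 4.5, 210°).

(x, y, θ) = (2.5, 4.5, 210°)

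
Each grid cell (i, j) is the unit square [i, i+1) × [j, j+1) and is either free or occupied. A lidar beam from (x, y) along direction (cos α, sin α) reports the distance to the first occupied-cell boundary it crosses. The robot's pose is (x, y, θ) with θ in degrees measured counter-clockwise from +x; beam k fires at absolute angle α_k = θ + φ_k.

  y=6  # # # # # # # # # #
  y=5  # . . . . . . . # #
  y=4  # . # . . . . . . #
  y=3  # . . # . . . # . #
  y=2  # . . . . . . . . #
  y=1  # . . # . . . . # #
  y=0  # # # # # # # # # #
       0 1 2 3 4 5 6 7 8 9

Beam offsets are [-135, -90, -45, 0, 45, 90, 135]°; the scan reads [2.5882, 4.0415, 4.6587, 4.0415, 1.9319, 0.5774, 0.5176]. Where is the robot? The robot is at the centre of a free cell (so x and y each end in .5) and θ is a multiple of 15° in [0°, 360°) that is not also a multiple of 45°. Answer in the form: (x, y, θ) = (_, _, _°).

(x, y, θ) = (5.5, 5.5, 330°)

The pose lattice has 34·16 = 544 candidates. Test each by forward raycasting.
  (5.5, 2.5, 150°): beam 1 = 1.9319 ≠ 2.5882 ✗
  (6.5, 1.5, 105°): beam 1 = 1.0000 ≠ 2.5882 ✗
  (2.5, 5.5, 165°): beam 1 = 1.0000 ≠ 2.5882 ✗
  …
  (5.5, 5.5, 330°): r_1=2.5882, r_2=4.0415, r_3=4.6587, r_4=4.0415, r_5=1.9319, r_6=0.5774, r_7=0.5176 — all match ✓
No second candidate reproduces the full scan.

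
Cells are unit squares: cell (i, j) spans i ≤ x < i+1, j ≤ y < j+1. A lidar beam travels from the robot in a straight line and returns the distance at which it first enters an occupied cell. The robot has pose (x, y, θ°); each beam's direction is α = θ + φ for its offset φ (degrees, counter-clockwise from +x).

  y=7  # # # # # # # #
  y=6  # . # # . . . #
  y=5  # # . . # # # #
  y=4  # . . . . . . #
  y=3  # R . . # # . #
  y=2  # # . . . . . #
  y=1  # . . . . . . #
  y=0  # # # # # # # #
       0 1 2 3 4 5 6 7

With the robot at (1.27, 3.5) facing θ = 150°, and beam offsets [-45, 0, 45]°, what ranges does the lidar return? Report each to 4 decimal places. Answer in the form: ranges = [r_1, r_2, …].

beam 1: φ=-45°, α=105°
  d=(-0.2588,0.9659)  start (1,3)  tX=1.0432 tY=0.5176  stride 1/|dx|=3.8637 1/|dy|=1.0353
    cross y-line → (1,4), t=0.5176
    cross x-line → (0,4), t=1.0432 (wall)
  → r_1 = 1.0432
beam 2: φ=0°, α=150°
  d=(-0.8660,0.5000)  start (1,3)  tX=0.3118 tY=1.0000  stride 1/|dx|=1.1547 1/|dy|=2.0000
    cross x-line → (0,3), t=0.3118 (wall)
  → r_2 = 0.3118
beam 3: φ=45°, α=195°
  d=(-0.9659,-0.2588)  start (1,3)  tX=0.2795 tY=1.9319  stride 1/|dx|=1.0353 1/|dy|=3.8637
    cross x-line → (0,3), t=0.2795 (wall)
  → r_3 = 0.2795

ranges = [1.0432, 0.3118, 0.2795]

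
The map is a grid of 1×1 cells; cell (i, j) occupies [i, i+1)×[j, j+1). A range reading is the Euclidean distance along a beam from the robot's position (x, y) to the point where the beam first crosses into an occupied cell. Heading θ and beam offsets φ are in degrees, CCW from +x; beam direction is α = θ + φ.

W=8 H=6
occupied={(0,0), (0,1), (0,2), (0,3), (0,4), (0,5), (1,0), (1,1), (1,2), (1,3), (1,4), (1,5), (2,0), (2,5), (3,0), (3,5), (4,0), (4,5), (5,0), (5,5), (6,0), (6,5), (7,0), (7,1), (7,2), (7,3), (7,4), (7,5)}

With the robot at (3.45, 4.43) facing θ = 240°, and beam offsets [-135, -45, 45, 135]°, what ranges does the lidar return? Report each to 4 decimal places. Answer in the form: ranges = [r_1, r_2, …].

beam 1: φ=-135°, α=105°
  cosα=-0.2588 sinα=0.9659 | (3,4) | tMaxX 1.7387 tMaxY 0.5901 | tΔX 3.8637 tΔY 1.0353
    t=0.5901 [y] (3,5) — stop
  → r_1 = 0.5901
beam 2: φ=-45°, α=195°
  cosα=-0.9659 sinα=-0.2588 | (3,4) | tMaxX 0.4659 tMaxY 1.6614 | tΔX 1.0353 tΔY 3.8637
    t=0.4659 [x] (2,4)
    t=1.5012 [x] (1,4) — stop
  → r_2 = 1.5012
beam 3: φ=45°, α=285°
  cosα=0.2588 sinα=-0.9659 | (3,4) | tMaxX 2.1250 tMaxY 0.4452 | tΔX 3.8637 tΔY 1.0353
    t=0.4452 [y] (3,3)
    t=1.4804 [y] (3,2)
    t=2.1250 [x] (4,2)
    t=2.5157 [y] (4,1)
    t=3.5510 [y] (4,0) — stop
  → r_3 = 3.5510
beam 4: φ=135°, α=15°
  cosα=0.9659 sinα=0.2588 | (3,4) | tMaxX 0.5694 tMaxY 2.2023 | tΔX 1.0353 tΔY 3.8637
    t=0.5694 [x] (4,4)
    t=1.6047 [x] (5,4)
    t=2.2023 [y] (5,5) — stop
  → r_4 = 2.2023

ranges = [0.5901, 1.5012, 3.5510, 2.2023]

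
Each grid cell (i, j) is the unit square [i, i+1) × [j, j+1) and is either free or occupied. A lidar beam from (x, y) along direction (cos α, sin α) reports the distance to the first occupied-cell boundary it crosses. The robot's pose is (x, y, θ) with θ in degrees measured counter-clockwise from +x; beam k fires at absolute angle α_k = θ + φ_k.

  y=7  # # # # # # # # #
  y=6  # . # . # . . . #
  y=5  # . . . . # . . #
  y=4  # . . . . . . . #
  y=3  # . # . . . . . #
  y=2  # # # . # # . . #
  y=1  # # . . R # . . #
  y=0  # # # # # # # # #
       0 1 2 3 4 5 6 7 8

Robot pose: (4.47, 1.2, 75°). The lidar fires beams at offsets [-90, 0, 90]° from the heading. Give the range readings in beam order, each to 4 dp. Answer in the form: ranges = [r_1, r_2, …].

beam 1: φ=-90°, α=345°
  direction (0.9659, -0.2588); cell (4,1); t to first gridline: x 0.5487, y 0.7727 (then +1.0353 / +3.8637)
    (5,1) via x @ 0.5487  # hit
  → r_1 = 0.5487
beam 2: φ=0°, α=75°
  direction (0.2588, 0.9659); cell (4,1); t to first gridline: x 2.0478, y 0.8282 (then +3.8637 / +1.0353)
    (4,2) via y @ 0.8282  # hit
  → r_2 = 0.8282
beam 3: φ=90°, α=165°
  direction (-0.9659, 0.2588); cell (4,1); t to first gridline: x 0.4866, y 3.0910 (then +1.0353 / +3.8637)
    (3,1) via x @ 0.4866
    (2,1) via x @ 1.5219
    (1,1) via x @ 2.5571  # hit
  → r_3 = 2.5571

ranges = [0.5487, 0.8282, 2.5571]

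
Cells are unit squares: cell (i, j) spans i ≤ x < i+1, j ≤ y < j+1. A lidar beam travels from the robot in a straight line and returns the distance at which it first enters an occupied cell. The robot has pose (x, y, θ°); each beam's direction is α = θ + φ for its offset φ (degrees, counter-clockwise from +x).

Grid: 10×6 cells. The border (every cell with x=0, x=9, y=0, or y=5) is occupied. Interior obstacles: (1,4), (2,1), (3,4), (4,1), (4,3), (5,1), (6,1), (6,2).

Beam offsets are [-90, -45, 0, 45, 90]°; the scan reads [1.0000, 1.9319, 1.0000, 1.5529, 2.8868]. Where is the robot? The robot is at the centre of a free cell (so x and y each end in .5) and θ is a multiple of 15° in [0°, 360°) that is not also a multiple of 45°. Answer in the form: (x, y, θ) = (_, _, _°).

Candidates: 24 free-cell centres × 16 headings = 384 poses. Raycast each; keep the one whose scan matches to 4 dp.
  (4.5, 4.5, 165°): beam 1 = 0.5176 ≠ 1.0000 ✗
  (5.5, 4.5, 255°): beam 1 = 1.5529 ≠ 1.0000 ✗
  (5.5, 2.5, 210°): beam 2 = 4.6587 ≠ 1.9319 ✗
  (3.5, 2.5, 105°): beam 1 = 5.6940 ≠ 1.0000 ✗
  …
  (3.5, 2.5, 30°): r_1=1.0000, r_2=1.9319, r_3=1.0000, r_4=1.5529, r_5=2.8868 — all match ✓
Unique over the lattice → pose = (3.5, 2.5, 30°).

(x, y, θ) = (3.5, 2.5, 30°)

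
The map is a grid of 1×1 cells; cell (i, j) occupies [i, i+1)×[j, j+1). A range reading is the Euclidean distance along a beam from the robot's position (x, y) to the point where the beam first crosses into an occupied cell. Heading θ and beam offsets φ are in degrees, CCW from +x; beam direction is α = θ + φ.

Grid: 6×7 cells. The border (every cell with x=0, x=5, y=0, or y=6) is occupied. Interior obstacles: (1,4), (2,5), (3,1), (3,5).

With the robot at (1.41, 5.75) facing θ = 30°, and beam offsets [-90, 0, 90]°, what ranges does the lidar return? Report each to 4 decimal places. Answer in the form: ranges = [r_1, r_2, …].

ranges = [0.8660, 0.5000, 0.2887]

beam 1: φ=-90°, α=300°
  direction (0.5000, -0.8660); cell (1,5); t to first gridline: x 1.1800, y 0.8660 (then +2.0000 / +1.1547)
    (1,4) via y @ 0.8660  # hit
  → r_1 = 0.8660
beam 2: φ=0°, α=30°
  direction (0.8660, 0.5000); cell (1,5); t to first gridline: x 0.6813, y 0.5000 (then +1.1547 / +2.0000)
    (1,6) via y @ 0.5000  # hit
  → r_2 = 0.5000
beam 3: φ=90°, α=120°
  direction (-0.5000, 0.8660); cell (1,5); t to first gridline: x 0.8200, y 0.2887 (then +2.0000 / +1.1547)
    (1,6) via y @ 0.2887  # hit
  → r_3 = 0.2887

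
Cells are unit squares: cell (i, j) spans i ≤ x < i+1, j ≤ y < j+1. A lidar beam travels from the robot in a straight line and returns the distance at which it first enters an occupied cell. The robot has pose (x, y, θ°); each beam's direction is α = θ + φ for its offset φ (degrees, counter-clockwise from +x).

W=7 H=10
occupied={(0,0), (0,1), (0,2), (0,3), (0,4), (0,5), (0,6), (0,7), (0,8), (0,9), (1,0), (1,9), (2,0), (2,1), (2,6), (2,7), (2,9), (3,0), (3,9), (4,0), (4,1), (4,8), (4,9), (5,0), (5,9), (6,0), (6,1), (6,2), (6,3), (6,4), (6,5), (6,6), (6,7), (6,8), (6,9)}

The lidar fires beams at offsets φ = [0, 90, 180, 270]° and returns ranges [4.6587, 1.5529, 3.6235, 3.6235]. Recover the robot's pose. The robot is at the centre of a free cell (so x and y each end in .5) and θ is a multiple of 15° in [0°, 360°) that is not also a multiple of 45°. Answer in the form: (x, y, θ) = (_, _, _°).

(x, y, θ) = (4.5, 5.5, 285°)

The pose lattice has 35·16 = 560 candidates. Test each by forward raycasting.
  (1.5, 8.5, 345°): beam 2 = 0.5176 ≠ 1.5529 ✗
  (4.5, 3.5, 330°): beam 1 = 1.7321 ≠ 4.6587 ✗
  (1.5, 8.5, 120°): beam 1 = 0.5774 ≠ 4.6587 ✗
  (1.5, 6.5, 285°): beam 2 = 0.5176 ≠ 1.5529 ✗
  …
  (4.5, 5.5, 285°): r_1=4.6587, r_2=1.5529, r_3=3.6235, r_4=3.6235 — all match ✓
Unique over the lattice → pose = (4.5, 5.5, 285°).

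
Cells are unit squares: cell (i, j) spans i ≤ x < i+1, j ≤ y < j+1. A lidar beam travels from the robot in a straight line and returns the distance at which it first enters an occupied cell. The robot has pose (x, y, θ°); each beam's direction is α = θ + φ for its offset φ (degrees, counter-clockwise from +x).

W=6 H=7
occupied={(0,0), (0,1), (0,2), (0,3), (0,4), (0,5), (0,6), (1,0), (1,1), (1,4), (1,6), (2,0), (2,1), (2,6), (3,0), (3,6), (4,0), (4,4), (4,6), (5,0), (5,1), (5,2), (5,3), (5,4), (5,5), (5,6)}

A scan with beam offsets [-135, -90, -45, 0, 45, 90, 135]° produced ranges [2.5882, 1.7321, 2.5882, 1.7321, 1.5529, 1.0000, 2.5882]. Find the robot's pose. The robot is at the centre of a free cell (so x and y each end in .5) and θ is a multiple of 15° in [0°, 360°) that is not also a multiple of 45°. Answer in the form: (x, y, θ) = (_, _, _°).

Candidates: 16 free-cell centres × 16 headings = 256 poses. Raycast each; keep the one whose scan matches to 4 dp.
  (1.5, 2.5, 345°): beam 1 = 0.5774 ≠ 2.5882 ✗
  (2.5, 5.5, 240°): beam 1 = 0.5176 ≠ 2.5882 ✗
  (3.5, 4.5, 345°): beam 1 = 2.8868 ≠ 2.5882 ✗
  (4.5, 2.5, 195°): beam 1 = 1.0000 ≠ 2.5882 ✗
  …
  (3.5, 3.5, 330°): r_1=2.5882, r_2=1.7321, r_3=2.5882, r_4=1.7321, r_5=1.5529, r_6=1.0000, r_7=2.5882 — all match ✓
Unique over the lattice → pose = (3.5, 3.5, 330°).

(x, y, θ) = (3.5, 3.5, 330°)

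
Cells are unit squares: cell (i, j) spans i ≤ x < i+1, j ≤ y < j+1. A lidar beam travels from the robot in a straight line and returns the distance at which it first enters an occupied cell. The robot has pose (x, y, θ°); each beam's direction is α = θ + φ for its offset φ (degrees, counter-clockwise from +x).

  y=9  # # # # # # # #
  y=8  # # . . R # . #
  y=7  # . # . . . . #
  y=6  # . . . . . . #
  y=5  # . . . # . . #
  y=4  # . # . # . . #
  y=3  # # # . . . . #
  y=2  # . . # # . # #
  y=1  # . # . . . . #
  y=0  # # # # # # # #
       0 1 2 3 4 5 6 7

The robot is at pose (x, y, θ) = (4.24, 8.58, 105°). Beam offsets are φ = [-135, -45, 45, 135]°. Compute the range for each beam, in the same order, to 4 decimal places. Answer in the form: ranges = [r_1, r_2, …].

beam 1: φ=-135°, α=330°
  dir = (cos 330°, sin 330°) = (0.8660, -0.5000); from cell (4,8)
  next x-line at t=0.8776, next y-line at t=1.1600; Δt_x=1.1547, Δt_y=2.0000
    x: enter (5,8) at t=0.8776 ← occupied
  → r_1 = 0.8776
beam 2: φ=-45°, α=60°
  dir = (cos 60°, sin 60°) = (0.5000, 0.8660); from cell (4,8)
  next x-line at t=1.5200, next y-line at t=0.4850; Δt_x=2.0000, Δt_y=1.1547
    y: enter (4,9) at t=0.4850 ← occupied
  → r_2 = 0.4850
beam 3: φ=45°, α=150°
  dir = (cos 150°, sin 150°) = (-0.8660, 0.5000); from cell (4,8)
  next x-line at t=0.2771, next y-line at t=0.8400; Δt_x=1.1547, Δt_y=2.0000
    x: enter (3,8) at t=0.2771
    y: enter (3,9) at t=0.8400 ← occupied
  → r_3 = 0.8400
beam 4: φ=135°, α=240°
  dir = (cos 240°, sin 240°) = (-0.5000, -0.8660); from cell (4,8)
  next x-line at t=0.4800, next y-line at t=0.6697; Δt_x=2.0000, Δt_y=1.1547
    x: enter (3,8) at t=0.4800
    y: enter (3,7) at t=0.6697
    y: enter (3,6) at t=1.8244
    x: enter (2,6) at t=2.4800
    y: enter (2,5) at t=2.9791
    y: enter (2,4) at t=4.1338 ← occupied
  → r_4 = 4.1338

ranges = [0.8776, 0.4850, 0.8400, 4.1338]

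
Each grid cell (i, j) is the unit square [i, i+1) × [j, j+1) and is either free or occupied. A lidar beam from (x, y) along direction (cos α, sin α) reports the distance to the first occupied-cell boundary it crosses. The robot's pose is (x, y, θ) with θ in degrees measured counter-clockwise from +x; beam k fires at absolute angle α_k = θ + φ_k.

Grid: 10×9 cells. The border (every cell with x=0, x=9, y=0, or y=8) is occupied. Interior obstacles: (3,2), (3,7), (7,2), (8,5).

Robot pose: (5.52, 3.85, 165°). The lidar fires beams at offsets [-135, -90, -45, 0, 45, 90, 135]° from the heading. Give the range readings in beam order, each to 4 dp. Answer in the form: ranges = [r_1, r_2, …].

ranges = [2.8637, 4.2964, 3.6373, 4.6794, 1.7551, 2.9505, 3.2909]

beam 1: φ=-135°, α=30°
  dir = (cos 30°, sin 30°) = (0.8660, 0.5000); from cell (5,3)
  next x-line at t=0.5543, next y-line at t=0.3000; Δt_x=1.1547, Δt_y=2.0000
    y: enter (5,4) at t=0.3000
    x: enter (6,4) at t=0.5543
    x: enter (7,4) at t=1.7090
    y: enter (7,5) at t=2.3000
    x: enter (8,5) at t=2.8637 ← occupied
  → r_1 = 2.8637
beam 2: φ=-90°, α=75°
  dir = (cos 75°, sin 75°) = (0.2588, 0.9659); from cell (5,3)
  next x-line at t=1.8546, next y-line at t=0.1553; Δt_x=3.8637, Δt_y=1.0353
    y: enter (5,4) at t=0.1553
    y: enter (5,5) at t=1.1906
    x: enter (6,5) at t=1.8546
    y: enter (6,6) at t=2.2258
    y: enter (6,7) at t=3.2611
    y: enter (6,8) at t=4.2964 ← occupied
  → r_2 = 4.2964
beam 3: φ=-45°, α=120°
  dir = (cos 120°, sin 120°) = (-0.5000, 0.8660); from cell (5,3)
  next x-line at t=1.0400, next y-line at t=0.1732; Δt_x=2.0000, Δt_y=1.1547
    y: enter (5,4) at t=0.1732
    x: enter (4,4) at t=1.0400
    y: enter (4,5) at t=1.3279
    y: enter (4,6) at t=2.4826
    x: enter (3,6) at t=3.0400
    y: enter (3,7) at t=3.6373 ← occupied
  → r_3 = 3.6373
beam 4: φ=0°, α=165°
  dir = (cos 165°, sin 165°) = (-0.9659, 0.2588); from cell (5,3)
  next x-line at t=0.5383, next y-line at t=0.5796; Δt_x=1.0353, Δt_y=3.8637
    x: enter (4,3) at t=0.5383
    y: enter (4,4) at t=0.5796
    x: enter (3,4) at t=1.5736
    x: enter (2,4) at t=2.6089
    x: enter (1,4) at t=3.6442
    y: enter (1,5) at t=4.4433
    x: enter (0,5) at t=4.6794 ← occupied
  → r_4 = 4.6794
beam 5: φ=45°, α=210°
  dir = (cos 210°, sin 210°) = (-0.8660, -0.5000); from cell (5,3)
  next x-line at t=0.6004, next y-line at t=1.7000; Δt_x=1.1547, Δt_y=2.0000
    x: enter (4,3) at t=0.6004
    y: enter (4,2) at t=1.7000
    x: enter (3,2) at t=1.7551 ← occupied
  → r_5 = 1.7551
beam 6: φ=90°, α=255°
  dir = (cos 255°, sin 255°) = (-0.2588, -0.9659); from cell (5,3)
  next x-line at t=2.0091, next y-line at t=0.8800; Δt_x=3.8637, Δt_y=1.0353
    y: enter (5,2) at t=0.8800
    y: enter (5,1) at t=1.9153
    x: enter (4,1) at t=2.0091
    y: enter (4,0) at t=2.9505 ← occupied
  → r_6 = 2.9505
beam 7: φ=135°, α=300°
  dir = (cos 300°, sin 300°) = (0.5000, -0.8660); from cell (5,3)
  next x-line at t=0.9600, next y-line at t=0.9815; Δt_x=2.0000, Δt_y=1.1547
    x: enter (6,3) at t=0.9600
    y: enter (6,2) at t=0.9815
    y: enter (6,1) at t=2.1362
    x: enter (7,1) at t=2.9600
    y: enter (7,0) at t=3.2909 ← occupied
  → r_7 = 3.2909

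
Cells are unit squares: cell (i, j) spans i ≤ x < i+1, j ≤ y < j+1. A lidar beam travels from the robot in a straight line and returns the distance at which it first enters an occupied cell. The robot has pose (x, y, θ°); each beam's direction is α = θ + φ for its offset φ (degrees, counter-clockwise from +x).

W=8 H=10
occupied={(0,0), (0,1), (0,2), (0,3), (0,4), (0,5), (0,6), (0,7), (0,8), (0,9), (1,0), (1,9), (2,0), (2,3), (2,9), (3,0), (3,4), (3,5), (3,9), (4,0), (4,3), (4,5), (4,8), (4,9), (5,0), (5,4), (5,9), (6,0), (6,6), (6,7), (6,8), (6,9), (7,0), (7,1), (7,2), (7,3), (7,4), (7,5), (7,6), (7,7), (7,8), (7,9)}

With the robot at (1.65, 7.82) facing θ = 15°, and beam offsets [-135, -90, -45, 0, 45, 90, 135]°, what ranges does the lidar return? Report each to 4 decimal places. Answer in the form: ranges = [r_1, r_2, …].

ranges = [1.3000, 3.9548, 3.6400, 2.4329, 1.3625, 1.2216, 0.7506]

beam 1: φ=-135°, α=240°
  cosα=-0.5000 sinα=-0.8660 | (1,7) | tMaxX 1.3000 tMaxY 0.9469 | tΔX 2.0000 tΔY 1.1547
    t=0.9469 [y] (1,6)
    t=1.3000 [x] (0,6) — stop
  → r_1 = 1.3000
beam 2: φ=-90°, α=285°
  cosα=0.2588 sinα=-0.9659 | (1,7) | tMaxX 1.3523 tMaxY 0.8489 | tΔX 3.8637 tΔY 1.0353
    t=0.8489 [y] (1,6)
    t=1.3523 [x] (2,6)
    t=1.8842 [y] (2,5)
    t=2.9195 [y] (2,4)
    t=3.9548 [y] (2,3) — stop
  → r_2 = 3.9548
beam 3: φ=-45°, α=330°
  cosα=0.8660 sinα=-0.5000 | (1,7) | tMaxX 0.4041 tMaxY 1.6400 | tΔX 1.1547 tΔY 2.0000
    t=0.4041 [x] (2,7)
    t=1.5588 [x] (3,7)
    t=1.6400 [y] (3,6)
    t=2.7135 [x] (4,6)
    t=3.6400 [y] (4,5) — stop
  → r_3 = 3.6400
beam 4: φ=0°, α=15°
  cosα=0.9659 sinα=0.2588 | (1,7) | tMaxX 0.3623 tMaxY 0.6955 | tΔX 1.0353 tΔY 3.8637
    t=0.3623 [x] (2,7)
    t=0.6955 [y] (2,8)
    t=1.3976 [x] (3,8)
    t=2.4329 [x] (4,8) — stop
  → r_4 = 2.4329
beam 5: φ=45°, α=60°
  cosα=0.5000 sinα=0.8660 | (1,7) | tMaxX 0.7000 tMaxY 0.2078 | tΔX 2.0000 tΔY 1.1547
    t=0.2078 [y] (1,8)
    t=0.7000 [x] (2,8)
    t=1.3625 [y] (2,9) — stop
  → r_5 = 1.3625
beam 6: φ=90°, α=105°
  cosα=-0.2588 sinα=0.9659 | (1,7) | tMaxX 2.5114 tMaxY 0.1863 | tΔX 3.8637 tΔY 1.0353
    t=0.1863 [y] (1,8)
    t=1.2216 [y] (1,9) — stop
  → r_6 = 1.2216
beam 7: φ=135°, α=150°
  cosα=-0.8660 sinα=0.5000 | (1,7) | tMaxX 0.7506 tMaxY 0.3600 | tΔX 1.1547 tΔY 2.0000
    t=0.3600 [y] (1,8)
    t=0.7506 [x] (0,8) — stop
  → r_7 = 0.7506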